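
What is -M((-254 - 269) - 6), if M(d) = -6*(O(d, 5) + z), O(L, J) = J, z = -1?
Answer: 24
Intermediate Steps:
M(d) = -24 (M(d) = -6*(5 - 1) = -6*4 = -24)
-M((-254 - 269) - 6) = -1*(-24) = 24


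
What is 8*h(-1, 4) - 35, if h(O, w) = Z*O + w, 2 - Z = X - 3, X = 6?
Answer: 5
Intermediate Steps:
Z = -1 (Z = 2 - (6 - 3) = 2 - 1*3 = 2 - 3 = -1)
h(O, w) = w - O (h(O, w) = -O + w = w - O)
8*h(-1, 4) - 35 = 8*(4 - 1*(-1)) - 35 = 8*(4 + 1) - 35 = 8*5 - 35 = 40 - 35 = 5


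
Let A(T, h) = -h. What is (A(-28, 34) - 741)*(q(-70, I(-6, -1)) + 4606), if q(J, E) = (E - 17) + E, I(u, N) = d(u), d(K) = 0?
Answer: -3556475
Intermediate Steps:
I(u, N) = 0
q(J, E) = -17 + 2*E (q(J, E) = (-17 + E) + E = -17 + 2*E)
(A(-28, 34) - 741)*(q(-70, I(-6, -1)) + 4606) = (-1*34 - 741)*((-17 + 2*0) + 4606) = (-34 - 741)*((-17 + 0) + 4606) = -775*(-17 + 4606) = -775*4589 = -3556475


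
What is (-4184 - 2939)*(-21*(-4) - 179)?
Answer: 676685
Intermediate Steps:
(-4184 - 2939)*(-21*(-4) - 179) = -7123*(84 - 179) = -7123*(-95) = 676685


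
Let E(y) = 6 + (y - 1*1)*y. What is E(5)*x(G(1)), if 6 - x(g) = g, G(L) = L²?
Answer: 130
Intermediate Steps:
E(y) = 6 + y*(-1 + y) (E(y) = 6 + (y - 1)*y = 6 + (-1 + y)*y = 6 + y*(-1 + y))
x(g) = 6 - g
E(5)*x(G(1)) = (6 + 5² - 1*5)*(6 - 1*1²) = (6 + 25 - 5)*(6 - 1*1) = 26*(6 - 1) = 26*5 = 130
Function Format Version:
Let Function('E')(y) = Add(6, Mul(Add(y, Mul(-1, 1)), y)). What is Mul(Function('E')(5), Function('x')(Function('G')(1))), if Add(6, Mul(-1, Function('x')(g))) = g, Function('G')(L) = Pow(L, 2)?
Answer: 130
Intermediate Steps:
Function('E')(y) = Add(6, Mul(y, Add(-1, y))) (Function('E')(y) = Add(6, Mul(Add(y, -1), y)) = Add(6, Mul(Add(-1, y), y)) = Add(6, Mul(y, Add(-1, y))))
Function('x')(g) = Add(6, Mul(-1, g))
Mul(Function('E')(5), Function('x')(Function('G')(1))) = Mul(Add(6, Pow(5, 2), Mul(-1, 5)), Add(6, Mul(-1, Pow(1, 2)))) = Mul(Add(6, 25, -5), Add(6, Mul(-1, 1))) = Mul(26, Add(6, -1)) = Mul(26, 5) = 130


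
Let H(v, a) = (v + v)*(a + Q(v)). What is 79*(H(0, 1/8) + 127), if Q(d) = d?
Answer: 10033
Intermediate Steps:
H(v, a) = 2*v*(a + v) (H(v, a) = (v + v)*(a + v) = (2*v)*(a + v) = 2*v*(a + v))
79*(H(0, 1/8) + 127) = 79*(2*0*(1/8 + 0) + 127) = 79*(2*0*(1/8) + 127) = 79*(0 + 127) = 79*127 = 10033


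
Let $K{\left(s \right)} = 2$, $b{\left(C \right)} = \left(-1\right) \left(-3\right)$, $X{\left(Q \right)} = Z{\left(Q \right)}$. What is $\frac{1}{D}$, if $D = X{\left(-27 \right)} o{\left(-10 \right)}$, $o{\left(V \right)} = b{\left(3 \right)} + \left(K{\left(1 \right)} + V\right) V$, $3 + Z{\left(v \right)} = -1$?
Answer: $- \frac{1}{332} \approx -0.003012$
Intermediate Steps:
$Z{\left(v \right)} = -4$ ($Z{\left(v \right)} = -3 - 1 = -4$)
$X{\left(Q \right)} = -4$
$b{\left(C \right)} = 3$
$o{\left(V \right)} = 3 + V \left(2 + V\right)$ ($o{\left(V \right)} = 3 + \left(2 + V\right) V = 3 + V \left(2 + V\right)$)
$D = -332$ ($D = - 4 \left(3 + \left(-10\right)^{2} + 2 \left(-10\right)\right) = - 4 \left(3 + 100 - 20\right) = \left(-4\right) 83 = -332$)
$\frac{1}{D} = \frac{1}{-332} = - \frac{1}{332}$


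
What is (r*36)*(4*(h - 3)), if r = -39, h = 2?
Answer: 5616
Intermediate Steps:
(r*36)*(4*(h - 3)) = (-39*36)*(4*(2 - 3)) = -5616*(-1) = -1404*(-4) = 5616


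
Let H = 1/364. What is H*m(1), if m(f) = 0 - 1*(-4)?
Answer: 1/91 ≈ 0.010989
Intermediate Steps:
m(f) = 4 (m(f) = 0 + 4 = 4)
H = 1/364 ≈ 0.0027473
H*m(1) = (1/364)*4 = 1/91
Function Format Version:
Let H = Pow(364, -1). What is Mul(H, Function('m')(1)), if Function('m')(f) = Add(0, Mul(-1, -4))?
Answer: Rational(1, 91) ≈ 0.010989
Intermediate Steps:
Function('m')(f) = 4 (Function('m')(f) = Add(0, 4) = 4)
H = Rational(1, 364) ≈ 0.0027473
Mul(H, Function('m')(1)) = Mul(Rational(1, 364), 4) = Rational(1, 91)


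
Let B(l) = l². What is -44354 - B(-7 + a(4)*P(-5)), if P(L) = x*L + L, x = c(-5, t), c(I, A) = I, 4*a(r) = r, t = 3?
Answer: -44523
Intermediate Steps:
a(r) = r/4
x = -5
P(L) = -4*L (P(L) = -5*L + L = -4*L)
-44354 - B(-7 + a(4)*P(-5)) = -44354 - (-7 + ((¼)*4)*(-4*(-5)))² = -44354 - (-7 + 1*20)² = -44354 - (-7 + 20)² = -44354 - 1*13² = -44354 - 1*169 = -44354 - 169 = -44523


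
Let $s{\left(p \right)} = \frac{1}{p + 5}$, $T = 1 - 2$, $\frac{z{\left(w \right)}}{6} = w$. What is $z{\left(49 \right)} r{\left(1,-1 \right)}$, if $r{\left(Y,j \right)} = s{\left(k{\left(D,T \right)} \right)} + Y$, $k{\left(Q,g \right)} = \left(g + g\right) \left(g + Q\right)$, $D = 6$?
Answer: $\frac{1176}{5} \approx 235.2$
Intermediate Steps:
$z{\left(w \right)} = 6 w$
$T = -1$ ($T = 1 - 2 = -1$)
$k{\left(Q,g \right)} = 2 g \left(Q + g\right)$
$s{\left(p \right)} = \frac{1}{5 + p}$
$r{\left(Y,j \right)} = - \frac{1}{5} + Y$ ($r{\left(Y,j \right)} = \frac{1}{5 + 2 \left(-1\right) \left(6 - 1\right)} + Y = \frac{1}{5 + 2 \left(-1\right) 5} + Y = \frac{1}{5 - 10} + Y = \frac{1}{-5} + Y = - \frac{1}{5} + Y$)
$z{\left(49 \right)} r{\left(1,-1 \right)} = 6 \cdot 49 \left(- \frac{1}{5} + 1\right) = 294 \cdot \frac{4}{5} = \frac{1176}{5}$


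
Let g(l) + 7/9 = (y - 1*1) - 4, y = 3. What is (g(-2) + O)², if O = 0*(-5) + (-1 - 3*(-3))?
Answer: 2209/81 ≈ 27.272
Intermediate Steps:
g(l) = -25/9 (g(l) = -7/9 + ((3 - 1*1) - 4) = -7/9 + ((3 - 1) - 4) = -7/9 + (2 - 4) = -7/9 - 2 = -25/9)
O = 8 (O = 0 + (-1 + 9) = 0 + 8 = 8)
(g(-2) + O)² = (-25/9 + 8)² = (47/9)² = 2209/81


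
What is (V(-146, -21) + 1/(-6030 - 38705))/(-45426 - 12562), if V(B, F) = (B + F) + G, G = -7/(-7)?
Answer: 7426011/2594093180 ≈ 0.0028627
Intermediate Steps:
G = 1 (G = -7*(-1/7) = 1)
V(B, F) = 1 + B + F (V(B, F) = (B + F) + 1 = 1 + B + F)
(V(-146, -21) + 1/(-6030 - 38705))/(-45426 - 12562) = ((1 - 146 - 21) + 1/(-6030 - 38705))/(-45426 - 12562) = (-166 + 1/(-44735))/(-57988) = (-166 - 1/44735)*(-1/57988) = -7426011/44735*(-1/57988) = 7426011/2594093180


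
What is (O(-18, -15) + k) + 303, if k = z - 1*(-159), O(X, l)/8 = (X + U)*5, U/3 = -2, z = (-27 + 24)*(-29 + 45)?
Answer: -546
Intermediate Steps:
z = -48 (z = -3*16 = -48)
U = -6 (U = 3*(-2) = -6)
O(X, l) = -240 + 40*X (O(X, l) = 8*((X - 6)*5) = 8*((-6 + X)*5) = 8*(-30 + 5*X) = -240 + 40*X)
k = 111 (k = -48 - 1*(-159) = -48 + 159 = 111)
(O(-18, -15) + k) + 303 = ((-240 + 40*(-18)) + 111) + 303 = ((-240 - 720) + 111) + 303 = (-960 + 111) + 303 = -849 + 303 = -546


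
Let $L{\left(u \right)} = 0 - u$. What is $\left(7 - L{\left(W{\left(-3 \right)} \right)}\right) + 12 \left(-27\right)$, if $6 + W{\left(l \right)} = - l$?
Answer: $-320$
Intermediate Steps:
$W{\left(l \right)} = -6 - l$
$L{\left(u \right)} = - u$
$\left(7 - L{\left(W{\left(-3 \right)} \right)}\right) + 12 \left(-27\right) = \left(7 - - (-6 - -3)\right) + 12 \left(-27\right) = \left(7 - - (-6 + 3)\right) - 324 = \left(7 - \left(-1\right) \left(-3\right)\right) - 324 = \left(7 - 3\right) - 324 = 4 - 324 = -320$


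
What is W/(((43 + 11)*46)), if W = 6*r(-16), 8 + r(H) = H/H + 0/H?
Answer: -7/414 ≈ -0.016908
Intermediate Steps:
r(H) = -7 (r(H) = -8 + (H/H + 0/H) = -8 + (1 + 0) = -8 + 1 = -7)
W = -42 (W = 6*(-7) = -42)
W/(((43 + 11)*46)) = -42*1/(46*(43 + 11)) = -42/(54*46) = -42/2484 = -42*1/2484 = -7/414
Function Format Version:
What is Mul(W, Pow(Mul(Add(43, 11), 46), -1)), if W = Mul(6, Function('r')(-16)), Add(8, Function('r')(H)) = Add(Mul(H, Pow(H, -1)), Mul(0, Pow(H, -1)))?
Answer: Rational(-7, 414) ≈ -0.016908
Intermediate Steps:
Function('r')(H) = -7 (Function('r')(H) = Add(-8, Add(Mul(H, Pow(H, -1)), Mul(0, Pow(H, -1)))) = Add(-8, Add(1, 0)) = Add(-8, 1) = -7)
W = -42 (W = Mul(6, -7) = -42)
Mul(W, Pow(Mul(Add(43, 11), 46), -1)) = Mul(-42, Pow(Mul(Add(43, 11), 46), -1)) = Mul(-42, Pow(Mul(54, 46), -1)) = Mul(-42, Pow(2484, -1)) = Mul(-42, Rational(1, 2484)) = Rational(-7, 414)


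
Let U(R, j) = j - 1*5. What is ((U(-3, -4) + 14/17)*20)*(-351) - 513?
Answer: 967059/17 ≈ 56886.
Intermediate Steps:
U(R, j) = -5 + j (U(R, j) = j - 5 = -5 + j)
((U(-3, -4) + 14/17)*20)*(-351) - 513 = (((-5 - 4) + 14/17)*20)*(-351) - 513 = ((-9 + 14*(1/17))*20)*(-351) - 513 = ((-9 + 14/17)*20)*(-351) - 513 = -139/17*20*(-351) - 513 = -2780/17*(-351) - 513 = 975780/17 - 513 = 967059/17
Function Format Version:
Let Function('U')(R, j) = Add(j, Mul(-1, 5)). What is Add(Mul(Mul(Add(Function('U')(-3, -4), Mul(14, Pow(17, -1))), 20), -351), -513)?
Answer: Rational(967059, 17) ≈ 56886.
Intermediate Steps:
Function('U')(R, j) = Add(-5, j) (Function('U')(R, j) = Add(j, -5) = Add(-5, j))
Add(Mul(Mul(Add(Function('U')(-3, -4), Mul(14, Pow(17, -1))), 20), -351), -513) = Add(Mul(Mul(Add(Add(-5, -4), Mul(14, Pow(17, -1))), 20), -351), -513) = Add(Mul(Mul(Add(-9, Mul(14, Rational(1, 17))), 20), -351), -513) = Add(Mul(Mul(Add(-9, Rational(14, 17)), 20), -351), -513) = Add(Mul(Mul(Rational(-139, 17), 20), -351), -513) = Add(Mul(Rational(-2780, 17), -351), -513) = Add(Rational(975780, 17), -513) = Rational(967059, 17)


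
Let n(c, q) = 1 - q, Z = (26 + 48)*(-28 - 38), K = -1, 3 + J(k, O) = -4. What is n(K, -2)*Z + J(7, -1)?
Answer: -14659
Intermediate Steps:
J(k, O) = -7 (J(k, O) = -3 - 4 = -7)
Z = -4884 (Z = 74*(-66) = -4884)
n(K, -2)*Z + J(7, -1) = (1 - 1*(-2))*(-4884) - 7 = (1 + 2)*(-4884) - 7 = 3*(-4884) - 7 = -14652 - 7 = -14659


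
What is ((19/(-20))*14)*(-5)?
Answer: 133/2 ≈ 66.500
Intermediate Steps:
((19/(-20))*14)*(-5) = ((19*(-1/20))*14)*(-5) = -19/20*14*(-5) = -133/10*(-5) = 133/2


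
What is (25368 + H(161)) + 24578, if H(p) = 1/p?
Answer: 8041307/161 ≈ 49946.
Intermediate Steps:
(25368 + H(161)) + 24578 = (25368 + 1/161) + 24578 = 4084249/161 + 24578 = 8041307/161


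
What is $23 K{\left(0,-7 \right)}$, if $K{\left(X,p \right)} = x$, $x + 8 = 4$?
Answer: $-92$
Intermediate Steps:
$x = -4$ ($x = -8 + 4 = -4$)
$K{\left(X,p \right)} = -4$
$23 K{\left(0,-7 \right)} = 23 \left(-4\right) = -92$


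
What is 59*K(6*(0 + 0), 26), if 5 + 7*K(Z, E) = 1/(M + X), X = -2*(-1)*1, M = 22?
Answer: -1003/24 ≈ -41.792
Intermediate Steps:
X = 2 (X = 2*1 = 2)
K(Z, E) = -17/24 (K(Z, E) = -5/7 + 1/(7*(22 + 2)) = -5/7 + (1/7)/24 = -5/7 + (1/7)*(1/24) = -5/7 + 1/168 = -17/24)
59*K(6*(0 + 0), 26) = 59*(-17/24) = -1003/24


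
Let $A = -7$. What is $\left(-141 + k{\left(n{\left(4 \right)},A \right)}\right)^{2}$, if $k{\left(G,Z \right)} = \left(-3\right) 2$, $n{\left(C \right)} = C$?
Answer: $21609$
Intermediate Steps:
$k{\left(G,Z \right)} = -6$
$\left(-141 + k{\left(n{\left(4 \right)},A \right)}\right)^{2} = \left(-141 - 6\right)^{2} = \left(-147\right)^{2} = 21609$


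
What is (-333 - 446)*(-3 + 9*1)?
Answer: -4674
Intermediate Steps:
(-333 - 446)*(-3 + 9*1) = -779*(-3 + 9) = -779*6 = -4674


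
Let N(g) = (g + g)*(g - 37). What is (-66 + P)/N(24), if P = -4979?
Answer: 5045/624 ≈ 8.0849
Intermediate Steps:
N(g) = 2*g*(-37 + g) (N(g) = (2*g)*(-37 + g) = 2*g*(-37 + g))
(-66 + P)/N(24) = (-66 - 4979)/((2*24*(-37 + 24))) = -5045/(2*24*(-13)) = -5045/(-624) = -5045*(-1/624) = 5045/624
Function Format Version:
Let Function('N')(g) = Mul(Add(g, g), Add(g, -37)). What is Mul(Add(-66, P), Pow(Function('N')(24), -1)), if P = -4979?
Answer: Rational(5045, 624) ≈ 8.0849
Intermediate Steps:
Function('N')(g) = Mul(2, g, Add(-37, g)) (Function('N')(g) = Mul(Mul(2, g), Add(-37, g)) = Mul(2, g, Add(-37, g)))
Mul(Add(-66, P), Pow(Function('N')(24), -1)) = Mul(Add(-66, -4979), Pow(Mul(2, 24, Add(-37, 24)), -1)) = Mul(-5045, Pow(Mul(2, 24, -13), -1)) = Mul(-5045, Pow(-624, -1)) = Mul(-5045, Rational(-1, 624)) = Rational(5045, 624)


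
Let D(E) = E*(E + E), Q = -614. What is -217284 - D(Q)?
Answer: -971276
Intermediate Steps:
D(E) = 2*E² (D(E) = E*(2*E) = 2*E²)
-217284 - D(Q) = -217284 - 2*(-614)² = -217284 - 2*376996 = -217284 - 1*753992 = -217284 - 753992 = -971276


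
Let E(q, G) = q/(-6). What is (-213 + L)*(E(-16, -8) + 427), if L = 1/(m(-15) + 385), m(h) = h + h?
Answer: -97466446/1065 ≈ -91518.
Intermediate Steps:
E(q, G) = -q/6 (E(q, G) = q*(-⅙) = -q/6)
m(h) = 2*h
L = 1/355 (L = 1/(2*(-15) + 385) = 1/(-30 + 385) = 1/355 ≈ 0.0028169)
(-213 + L)*(E(-16, -8) + 427) = (-213 + 1/355)*(-⅙*(-16) + 427) = -75614*(8/3 + 427)/355 = -75614/355*1289/3 = -97466446/1065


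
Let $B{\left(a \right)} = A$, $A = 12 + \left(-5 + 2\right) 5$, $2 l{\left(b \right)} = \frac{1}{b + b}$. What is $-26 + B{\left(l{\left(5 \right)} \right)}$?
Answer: $-29$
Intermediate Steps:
$l{\left(b \right)} = \frac{1}{4 b}$ ($l{\left(b \right)} = \frac{1}{2 \left(b + b\right)} = \frac{1}{2 \cdot 2 b} = \frac{\frac{1}{2} \frac{1}{b}}{2} = \frac{1}{4 b}$)
$A = -3$ ($A = 12 - 15 = -3$)
$B{\left(a \right)} = -3$
$-26 + B{\left(l{\left(5 \right)} \right)} = -26 - 3 = -29$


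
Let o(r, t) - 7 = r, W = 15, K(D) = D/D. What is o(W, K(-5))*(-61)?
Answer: -1342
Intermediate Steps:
K(D) = 1
o(r, t) = 7 + r
o(W, K(-5))*(-61) = (7 + 15)*(-61) = 22*(-61) = -1342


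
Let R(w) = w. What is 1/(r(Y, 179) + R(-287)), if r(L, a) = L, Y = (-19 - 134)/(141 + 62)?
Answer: -203/58414 ≈ -0.0034752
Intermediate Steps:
Y = -153/203 ≈ -0.75369
1/(r(Y, 179) + R(-287)) = 1/(-153/203 - 287) = 1/(-58414/203) = -203/58414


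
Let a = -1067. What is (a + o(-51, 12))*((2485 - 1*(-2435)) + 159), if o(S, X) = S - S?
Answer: -5419293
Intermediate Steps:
o(S, X) = 0
(a + o(-51, 12))*((2485 - 1*(-2435)) + 159) = (-1067 + 0)*((2485 - 1*(-2435)) + 159) = -1067*((2485 + 2435) + 159) = -1067*(4920 + 159) = -1067*5079 = -5419293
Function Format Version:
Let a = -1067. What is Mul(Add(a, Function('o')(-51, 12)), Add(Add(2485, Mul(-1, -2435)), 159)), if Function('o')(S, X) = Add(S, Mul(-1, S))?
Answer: -5419293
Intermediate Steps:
Function('o')(S, X) = 0
Mul(Add(a, Function('o')(-51, 12)), Add(Add(2485, Mul(-1, -2435)), 159)) = Mul(Add(-1067, 0), Add(Add(2485, Mul(-1, -2435)), 159)) = Mul(-1067, Add(Add(2485, 2435), 159)) = Mul(-1067, Add(4920, 159)) = Mul(-1067, 5079) = -5419293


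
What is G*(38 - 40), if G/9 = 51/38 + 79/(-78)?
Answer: -1464/247 ≈ -5.9271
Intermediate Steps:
G = 732/247 (G = 9*(51/38 + 79/(-78)) = 9*(51*(1/38) + 79*(-1/78)) = 9*(51/38 - 79/78) = 9*(244/741) = 732/247 ≈ 2.9636)
G*(38 - 40) = 732*(38 - 40)/247 = (732/247)*(-2) = -1464/247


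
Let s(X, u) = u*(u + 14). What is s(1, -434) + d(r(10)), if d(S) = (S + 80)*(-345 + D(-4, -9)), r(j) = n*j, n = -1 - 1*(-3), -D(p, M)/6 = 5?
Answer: 144780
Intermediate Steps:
D(p, M) = -30 (D(p, M) = -6*5 = -30)
s(X, u) = u*(14 + u)
n = 2 (n = -1 + 3 = 2)
r(j) = 2*j
d(S) = -30000 - 375*S (d(S) = (S + 80)*(-345 - 30) = (80 + S)*(-375) = -30000 - 375*S)
s(1, -434) + d(r(10)) = -434*(14 - 434) + (-30000 - 750*10) = -434*(-420) + (-30000 - 375*20) = 182280 + (-30000 - 7500) = 182280 - 37500 = 144780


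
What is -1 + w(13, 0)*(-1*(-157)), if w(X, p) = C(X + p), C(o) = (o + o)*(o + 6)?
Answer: 77557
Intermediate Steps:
C(o) = 2*o*(6 + o) (C(o) = (2*o)*(6 + o) = 2*o*(6 + o))
w(X, p) = 2*(X + p)*(6 + X + p) (w(X, p) = 2*(X + p)*(6 + (X + p)) = 2*(X + p)*(6 + X + p))
-1 + w(13, 0)*(-1*(-157)) = -1 + (2*(13 + 0)*(6 + 13 + 0))*(-1*(-157)) = -1 + (2*13*19)*157 = -1 + 494*157 = -1 + 77558 = 77557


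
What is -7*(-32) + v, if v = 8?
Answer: 232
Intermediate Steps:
-7*(-32) + v = -7*(-32) + 8 = 224 + 8 = 232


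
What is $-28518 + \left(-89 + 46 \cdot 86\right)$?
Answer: $-24651$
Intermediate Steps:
$-28518 + \left(-89 + 46 \cdot 86\right) = -28518 + \left(-89 + 3956\right) = -28518 + 3867 = -24651$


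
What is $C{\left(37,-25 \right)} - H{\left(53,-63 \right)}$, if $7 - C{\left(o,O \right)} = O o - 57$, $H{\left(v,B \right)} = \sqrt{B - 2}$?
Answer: $989 - i \sqrt{65} \approx 989.0 - 8.0623 i$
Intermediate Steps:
$H{\left(v,B \right)} = \sqrt{-2 + B}$ ($H{\left(v,B \right)} = \sqrt{B + \left(-16 + 14\right)} = \sqrt{B - 2} = \sqrt{-2 + B}$)
$C{\left(o,O \right)} = 64 - O o$ ($C{\left(o,O \right)} = 7 - \left(O o - 57\right) = 7 - \left(-57 + O o\right) = 64 - O o$)
$C{\left(37,-25 \right)} - H{\left(53,-63 \right)} = \left(64 - \left(-25\right) 37\right) - \sqrt{-2 - 63} = \left(64 + 925\right) - \sqrt{-65} = 989 - i \sqrt{65}$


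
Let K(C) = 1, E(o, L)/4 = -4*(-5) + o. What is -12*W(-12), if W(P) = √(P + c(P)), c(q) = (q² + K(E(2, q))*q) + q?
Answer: -72*√3 ≈ -124.71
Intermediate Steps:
E(o, L) = 80 + 4*o (E(o, L) = 4*(-4*(-5) + o) = 4*(20 + o) = 80 + 4*o)
c(q) = q² + 2*q (c(q) = (q² + 1*q) + q = (q² + q) + q = (q + q²) + q = q² + 2*q)
W(P) = √(P + P*(2 + P))
-12*W(-12) = -12*6*√3 = -72*√3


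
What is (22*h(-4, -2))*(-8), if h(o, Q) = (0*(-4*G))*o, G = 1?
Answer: 0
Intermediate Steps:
h(o, Q) = 0 (h(o, Q) = (0*(-4*1))*o = (0*(-4))*o = 0*o = 0)
(22*h(-4, -2))*(-8) = (22*0)*(-8) = 0*(-8) = 0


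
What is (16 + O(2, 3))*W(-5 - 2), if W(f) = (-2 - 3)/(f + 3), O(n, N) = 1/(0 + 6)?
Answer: 485/24 ≈ 20.208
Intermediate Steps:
O(n, N) = 1/6
W(f) = -5/(3 + f)
(16 + O(2, 3))*W(-5 - 2) = (16 + 1/6)*(-5/(3 + (-5 - 2))) = 97*(-5/(3 - 7))/6 = 97*(-5/(-4))/6 = 97*(-5*(-1/4))/6 = (97/6)*(5/4) = 485/24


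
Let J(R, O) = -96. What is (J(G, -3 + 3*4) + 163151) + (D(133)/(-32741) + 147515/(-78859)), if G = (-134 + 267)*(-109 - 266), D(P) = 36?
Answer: 420990543708006/2581922519 ≈ 1.6305e+5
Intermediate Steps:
G = -49875 (G = 133*(-375) = -49875)
(J(G, -3 + 3*4) + 163151) + (D(133)/(-32741) + 147515/(-78859)) = (-96 + 163151) + (36/(-32741) + 147515/(-78859)) = 163055 + (36*(-1/32741) + 147515*(-1/78859)) = 163055 + (-36/32741 - 147515/78859) = 163055 - 4832627539/2581922519 = 420990543708006/2581922519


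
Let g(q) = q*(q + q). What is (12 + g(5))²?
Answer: 3844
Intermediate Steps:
g(q) = 2*q² (g(q) = q*(2*q) = 2*q²)
(12 + g(5))² = (12 + 2*5²)² = (12 + 2*25)² = (12 + 50)² = 62² = 3844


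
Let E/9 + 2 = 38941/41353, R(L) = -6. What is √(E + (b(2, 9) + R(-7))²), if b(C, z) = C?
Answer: √11072803339/41353 ≈ 2.5446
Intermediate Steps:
E = -393885/41353 (E = -18 + 9*(38941/41353) = -18 + 350469/41353 = -393885/41353 ≈ -9.5249)
√(E + (b(2, 9) + R(-7))²) = √(-393885/41353 + (2 - 6)²) = √(-393885/41353 + (-4)²) = √(-393885/41353 + 16) = √(267763/41353) = √11072803339/41353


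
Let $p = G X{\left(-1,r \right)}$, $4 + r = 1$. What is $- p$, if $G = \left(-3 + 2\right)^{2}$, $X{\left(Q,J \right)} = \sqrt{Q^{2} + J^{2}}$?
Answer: $- \sqrt{10} \approx -3.1623$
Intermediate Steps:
$r = -3$ ($r = -4 + 1 = -3$)
$X{\left(Q,J \right)} = \sqrt{J^{2} + Q^{2}}$
$G = 1$ ($G = \left(-1\right)^{2} = 1$)
$p = \sqrt{10}$ ($p = 1 \sqrt{\left(-3\right)^{2} + \left(-1\right)^{2}} = 1 \sqrt{9 + 1} = 1 \sqrt{10} = \sqrt{10} \approx 3.1623$)
$- p = - \sqrt{10}$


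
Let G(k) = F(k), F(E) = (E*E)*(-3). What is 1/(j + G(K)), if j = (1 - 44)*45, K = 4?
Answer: -1/1983 ≈ -0.00050429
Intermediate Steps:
j = -1935 (j = -43*45 = -1935)
F(E) = -3*E² (F(E) = E²*(-3) = -3*E²)
G(k) = -3*k²
1/(j + G(K)) = 1/(-1935 - 3*4²) = 1/(-1935 - 3*16) = 1/(-1935 - 48) = 1/(-1983) = -1/1983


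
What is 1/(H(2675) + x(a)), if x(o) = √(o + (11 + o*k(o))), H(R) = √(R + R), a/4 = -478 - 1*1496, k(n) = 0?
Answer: 1/(5*√214 + I*√7885) ≈ 0.0055265 - 0.0067093*I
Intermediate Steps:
a = -7896 (a = 4*(-478 - 1*1496) = 4*(-478 - 1496) = 4*(-1974) = -7896)
H(R) = √2*√R (H(R) = √(2*R) = √2*√R)
x(o) = √(11 + o) (x(o) = √(o + (11 + o*0)) = √(o + (11 + 0)) = √(o + 11) = √(11 + o))
1/(H(2675) + x(a)) = 1/(√2*√2675 + √(11 - 7896)) = 1/(√2*(5*√107) + √(-7885)) = 1/(5*√214 + I*√7885)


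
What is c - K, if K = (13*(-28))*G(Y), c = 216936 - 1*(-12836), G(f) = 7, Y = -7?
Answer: 232320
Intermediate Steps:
c = 229772 (c = 216936 + 12836 = 229772)
K = -2548 (K = (13*(-28))*7 = -364*7 = -2548)
c - K = 229772 - 1*(-2548) = 229772 + 2548 = 232320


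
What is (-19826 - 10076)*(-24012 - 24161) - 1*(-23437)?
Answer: 1440492483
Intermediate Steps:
(-19826 - 10076)*(-24012 - 24161) - 1*(-23437) = -29902*(-48173) + 23437 = 1440469046 + 23437 = 1440492483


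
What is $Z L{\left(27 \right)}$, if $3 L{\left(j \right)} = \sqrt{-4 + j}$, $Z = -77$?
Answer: $- \frac{77 \sqrt{23}}{3} \approx -123.09$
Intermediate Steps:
$L{\left(j \right)} = \frac{\sqrt{-4 + j}}{3}$
$Z L{\left(27 \right)} = - 77 \frac{\sqrt{-4 + 27}}{3} = - 77 \frac{\sqrt{23}}{3} = - \frac{77 \sqrt{23}}{3}$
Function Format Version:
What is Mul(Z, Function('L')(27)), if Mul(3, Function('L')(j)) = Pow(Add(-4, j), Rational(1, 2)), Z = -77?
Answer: Mul(Rational(-77, 3), Pow(23, Rational(1, 2))) ≈ -123.09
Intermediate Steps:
Function('L')(j) = Mul(Rational(1, 3), Pow(Add(-4, j), Rational(1, 2)))
Mul(Z, Function('L')(27)) = Mul(-77, Mul(Rational(1, 3), Pow(Add(-4, 27), Rational(1, 2)))) = Mul(-77, Mul(Rational(1, 3), Pow(23, Rational(1, 2)))) = Mul(Rational(-77, 3), Pow(23, Rational(1, 2)))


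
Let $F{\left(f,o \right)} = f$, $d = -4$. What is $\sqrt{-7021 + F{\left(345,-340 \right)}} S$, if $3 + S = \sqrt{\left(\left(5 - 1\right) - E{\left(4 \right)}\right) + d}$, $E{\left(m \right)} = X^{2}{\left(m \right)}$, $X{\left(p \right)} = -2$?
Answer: $\sqrt{1669} \left(-4 - 6 i\right) \approx -163.41 - 245.12 i$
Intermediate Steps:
$E{\left(m \right)} = 4$ ($E{\left(m \right)} = \left(-2\right)^{2} = 4$)
$S = -3 + 2 i$ ($S = -3 + \sqrt{\left(\left(5 - 1\right) - 4\right) - 4} = -3 + \sqrt{\left(4 - 4\right) - 4} = -3 + \sqrt{0 - 4} = -3 + \sqrt{-4} = -3 + 2 i \approx -3.0 + 2.0 i$)
$\sqrt{-7021 + F{\left(345,-340 \right)}} S = \sqrt{-7021 + 345} \left(-3 + 2 i\right) = \sqrt{-6676} \left(-3 + 2 i\right) = 2 i \sqrt{1669} \left(-3 + 2 i\right)$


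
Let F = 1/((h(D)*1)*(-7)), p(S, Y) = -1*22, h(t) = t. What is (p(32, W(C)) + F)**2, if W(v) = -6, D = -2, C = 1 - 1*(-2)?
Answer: 94249/196 ≈ 480.86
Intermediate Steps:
C = 3 (C = 1 + 2 = 3)
p(S, Y) = -22
F = 1/14 (F = 1/(-2*1*(-7)) = 1/(-2*(-7)) = 1/14 ≈ 0.071429)
(p(32, W(C)) + F)**2 = (-22 + 1/14)**2 = (-307/14)**2 = 94249/196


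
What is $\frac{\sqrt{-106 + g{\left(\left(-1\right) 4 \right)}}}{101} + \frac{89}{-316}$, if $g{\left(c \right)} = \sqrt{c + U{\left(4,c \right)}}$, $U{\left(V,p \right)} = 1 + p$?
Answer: $- \frac{89}{316} + \frac{\sqrt{-106 + i \sqrt{7}}}{101} \approx -0.28037 + 0.10194 i$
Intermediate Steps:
$g{\left(c \right)} = \sqrt{1 + 2 c}$ ($g{\left(c \right)} = \sqrt{c + \left(1 + c\right)} = \sqrt{1 + 2 c}$)
$\frac{\sqrt{-106 + g{\left(\left(-1\right) 4 \right)}}}{101} + \frac{89}{-316} = \frac{\sqrt{-106 + \sqrt{1 + 2 \left(\left(-1\right) 4\right)}}}{101} + \frac{89}{-316} = \sqrt{-106 + \sqrt{1 + 2 \left(-4\right)}} \frac{1}{101} + 89 \left(- \frac{1}{316}\right) = \sqrt{-106 + \sqrt{1 - 8}} \cdot \frac{1}{101} - \frac{89}{316} = \sqrt{-106 + \sqrt{-7}} \cdot \frac{1}{101} - \frac{89}{316} = \sqrt{-106 + i \sqrt{7}} \cdot \frac{1}{101} - \frac{89}{316} = \frac{\sqrt{-106 + i \sqrt{7}}}{101} - \frac{89}{316} = - \frac{89}{316} + \frac{\sqrt{-106 + i \sqrt{7}}}{101}$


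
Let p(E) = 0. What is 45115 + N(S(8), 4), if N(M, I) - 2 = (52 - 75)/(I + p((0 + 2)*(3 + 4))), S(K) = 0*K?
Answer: 180445/4 ≈ 45111.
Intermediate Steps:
S(K) = 0
N(M, I) = 2 - 23/I (N(M, I) = 2 + (52 - 75)/(I + 0) = 2 - 23/I)
45115 + N(S(8), 4) = 45115 + (2 - 23/4) = 45115 - 15/4 = 180445/4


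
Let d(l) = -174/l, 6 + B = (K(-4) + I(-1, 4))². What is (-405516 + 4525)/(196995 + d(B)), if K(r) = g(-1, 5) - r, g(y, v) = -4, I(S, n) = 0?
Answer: -3061/1504 ≈ -2.0352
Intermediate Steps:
K(r) = -4 - r
B = -6 (B = -6 + ((-4 - 1*(-4)) + 0)² = -6 + ((-4 + 4) + 0)² = -6 + (0 + 0)² = -6 + 0² = -6 + 0 = -6)
(-405516 + 4525)/(196995 + d(B)) = (-405516 + 4525)/(196995 - 174/(-6)) = -400991/(196995 - 174*(-⅙)) = -400991/(196995 + 29) = -400991/197024 = -400991*1/197024 = -3061/1504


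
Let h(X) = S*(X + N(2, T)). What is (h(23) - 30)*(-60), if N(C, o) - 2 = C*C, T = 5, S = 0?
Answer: 1800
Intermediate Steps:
N(C, o) = 2 + C**2 (N(C, o) = 2 + C*C = 2 + C**2)
h(X) = 0 (h(X) = 0*(X + (2 + 2**2)) = 0*(X + (2 + 4)) = 0*(X + 6) = 0*(6 + X) = 0)
(h(23) - 30)*(-60) = (0 - 30)*(-60) = -30*(-60) = 1800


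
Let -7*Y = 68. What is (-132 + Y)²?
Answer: 984064/49 ≈ 20083.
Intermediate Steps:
Y = -68/7 (Y = -⅐*68 = -68/7 ≈ -9.7143)
(-132 + Y)² = (-132 - 68/7)² = (-992/7)² = 984064/49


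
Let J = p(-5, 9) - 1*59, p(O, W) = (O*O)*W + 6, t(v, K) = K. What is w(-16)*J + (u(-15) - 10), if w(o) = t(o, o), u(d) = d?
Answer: -2777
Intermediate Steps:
w(o) = o
p(O, W) = 6 + W*O² (p(O, W) = O²*W + 6 = W*O² + 6 = 6 + W*O²)
J = 172 (J = (6 + 9*(-5)²) - 1*59 = (6 + 9*25) - 59 = (6 + 225) - 59 = 231 - 59 = 172)
w(-16)*J + (u(-15) - 10) = -16*172 + (-15 - 10) = -2752 - 25 = -2777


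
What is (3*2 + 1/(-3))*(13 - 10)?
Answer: 17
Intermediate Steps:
(3*2 + 1/(-3))*(13 - 10) = (6 + 1*(-1/3))*3 = (6 - 1/3)*3 = (17/3)*3 = 17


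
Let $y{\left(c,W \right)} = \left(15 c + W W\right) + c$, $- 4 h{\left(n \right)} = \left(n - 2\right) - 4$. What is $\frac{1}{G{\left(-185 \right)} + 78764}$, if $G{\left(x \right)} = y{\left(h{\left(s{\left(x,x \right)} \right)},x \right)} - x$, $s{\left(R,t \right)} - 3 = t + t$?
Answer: $\frac{1}{114666} \approx 8.721 \cdot 10^{-6}$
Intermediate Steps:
$s{\left(R,t \right)} = 3 + 2 t$ ($s{\left(R,t \right)} = 3 + \left(t + t\right) = 3 + 2 t$)
$h{\left(n \right)} = \frac{3}{2} - \frac{n}{4}$ ($h{\left(n \right)} = - \frac{\left(n - 2\right) - 4}{4} = - \frac{\left(-2 + n\right) - 4}{4} = - \frac{-6 + n}{4} = \frac{3}{2} - \frac{n}{4}$)
$y{\left(c,W \right)} = W^{2} + 16 c$ ($y{\left(c,W \right)} = \left(15 c + W^{2}\right) + c = \left(W^{2} + 15 c\right) + c = W^{2} + 16 c$)
$G{\left(x \right)} = 12 + x^{2} - 9 x$ ($G{\left(x \right)} = \left(x^{2} + 16 \left(\frac{3}{2} - \frac{3 + 2 x}{4}\right)\right) - x = \left(x^{2} + 16 \left(\frac{3}{2} - \left(\frac{3}{4} + \frac{x}{2}\right)\right)\right) - x = \left(x^{2} + 16 \left(\frac{3}{4} - \frac{x}{2}\right)\right) - x = \left(x^{2} - \left(-12 + 8 x\right)\right) - x = \left(12 + x^{2} - 8 x\right) - x = 12 + x^{2} - 9 x$)
$\frac{1}{G{\left(-185 \right)} + 78764} = \frac{1}{\left(12 + \left(-185\right)^{2} - -1665\right) + 78764} = \frac{1}{\left(12 + 34225 + 1665\right) + 78764} = \frac{1}{35902 + 78764} = \frac{1}{114666}$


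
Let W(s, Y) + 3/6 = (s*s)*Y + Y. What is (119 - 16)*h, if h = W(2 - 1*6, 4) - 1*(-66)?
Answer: 27501/2 ≈ 13751.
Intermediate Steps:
W(s, Y) = -½ + Y + Y*s² (W(s, Y) = -½ + ((s*s)*Y + Y) = -½ + (s²*Y + Y) = -½ + (Y*s² + Y) = -½ + (Y + Y*s²) = -½ + Y + Y*s²)
h = 267/2 (h = (-½ + 4 + 4*(2 - 1*6)²) - 1*(-66) = (-½ + 4 + 4*(2 - 6)²) + 66 = (-½ + 4 + 4*(-4)²) + 66 = (-½ + 4 + 4*16) + 66 = (-½ + 4 + 64) + 66 = 135/2 + 66 = 267/2 ≈ 133.50)
(119 - 16)*h = (119 - 16)*(267/2) = 103*(267/2) = 27501/2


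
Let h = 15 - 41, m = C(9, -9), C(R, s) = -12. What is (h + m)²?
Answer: 1444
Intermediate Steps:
m = -12
h = -26
(h + m)² = (-26 - 12)² = (-38)² = 1444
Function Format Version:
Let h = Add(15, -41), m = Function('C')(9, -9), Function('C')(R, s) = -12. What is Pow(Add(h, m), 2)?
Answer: 1444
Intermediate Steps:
m = -12
h = -26
Pow(Add(h, m), 2) = Pow(Add(-26, -12), 2) = Pow(-38, 2) = 1444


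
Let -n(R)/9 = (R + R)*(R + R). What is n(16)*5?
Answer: -46080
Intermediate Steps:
n(R) = -36*R² (n(R) = -9*(R + R)*(R + R) = -9*2*R*2*R = -36*R²)
n(16)*5 = -36*16²*5 = -36*256*5 = -9216*5 = -46080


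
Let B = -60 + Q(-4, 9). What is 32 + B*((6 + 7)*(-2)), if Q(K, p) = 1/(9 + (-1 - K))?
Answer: 9539/6 ≈ 1589.8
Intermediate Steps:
Q(K, p) = 1/(8 - K)
B = -719/12 (B = -60 - 1/(-8 - 4) = -60 - 1/(-12) = -60 - 1*(-1/12) = -60 + 1/12 = -719/12 ≈ -59.917)
32 + B*((6 + 7)*(-2)) = 32 - 719*(6 + 7)*(-2)/12 = 32 - 9347*(-2)/12 = 32 - 719/12*(-26) = 32 + 9347/6 = 9539/6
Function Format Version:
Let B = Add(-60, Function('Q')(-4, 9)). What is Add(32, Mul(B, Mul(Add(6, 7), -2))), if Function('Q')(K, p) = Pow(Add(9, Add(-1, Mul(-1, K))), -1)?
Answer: Rational(9539, 6) ≈ 1589.8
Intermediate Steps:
Function('Q')(K, p) = Pow(Add(8, Mul(-1, K)), -1)
B = Rational(-719, 12) (B = Add(-60, Mul(-1, Pow(Add(-8, -4), -1))) = Add(-60, Mul(-1, Pow(-12, -1))) = Add(-60, Mul(-1, Rational(-1, 12))) = Add(-60, Rational(1, 12)) = Rational(-719, 12) ≈ -59.917)
Add(32, Mul(B, Mul(Add(6, 7), -2))) = Add(32, Mul(Rational(-719, 12), Mul(Add(6, 7), -2))) = Add(32, Mul(Rational(-719, 12), Mul(13, -2))) = Add(32, Mul(Rational(-719, 12), -26)) = Add(32, Rational(9347, 6)) = Rational(9539, 6)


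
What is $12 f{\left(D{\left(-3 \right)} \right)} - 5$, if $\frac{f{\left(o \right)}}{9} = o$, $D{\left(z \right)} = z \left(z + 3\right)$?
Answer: $-5$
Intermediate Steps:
$D{\left(z \right)} = z \left(3 + z\right)$
$f{\left(o \right)} = 9 o$
$12 f{\left(D{\left(-3 \right)} \right)} - 5 = 12 \cdot 9 \left(- 3 \left(3 - 3\right)\right) - 5 = 12 \cdot 9 \left(\left(-3\right) 0\right) - 5 = 12 \cdot 9 \cdot 0 - 5 = 12 \cdot 0 - 5 = 0 - 5 = -5$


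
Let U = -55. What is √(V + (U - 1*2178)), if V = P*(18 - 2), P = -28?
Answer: I*√2681 ≈ 51.778*I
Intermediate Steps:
V = -448 (V = -28*(18 - 2) = -28*16 = -448)
√(V + (U - 1*2178)) = √(-448 + (-55 - 1*2178)) = √(-448 + (-55 - 2178)) = √(-448 - 2233) = √(-2681) = I*√2681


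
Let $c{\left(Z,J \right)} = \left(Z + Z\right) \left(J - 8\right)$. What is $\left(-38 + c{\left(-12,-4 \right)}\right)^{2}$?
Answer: $62500$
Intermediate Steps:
$c{\left(Z,J \right)} = 2 Z \left(-8 + J\right)$
$\left(-38 + c{\left(-12,-4 \right)}\right)^{2} = \left(-38 + 2 \left(-12\right) \left(-8 - 4\right)\right)^{2} = \left(-38 + 2 \left(-12\right) \left(-12\right)\right)^{2} = \left(-38 + 288\right)^{2} = 250^{2} = 62500$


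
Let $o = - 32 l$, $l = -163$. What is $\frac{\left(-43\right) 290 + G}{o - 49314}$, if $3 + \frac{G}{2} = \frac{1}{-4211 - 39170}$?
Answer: $\frac{270610679}{956507669} \approx 0.28292$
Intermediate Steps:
$G = - \frac{260288}{43381}$ ($G = -6 + \frac{2}{-4211 - 39170} = -6 + \frac{2}{-43381} = -6 + 2 \left(- \frac{1}{43381}\right) = -6 - \frac{2}{43381} = - \frac{260288}{43381} \approx -6.0$)
$o = 5216$ ($o = \left(-32\right) \left(-163\right) = 5216$)
$\frac{\left(-43\right) 290 + G}{o - 49314} = \frac{\left(-43\right) 290 - \frac{260288}{43381}}{5216 - 49314} = \frac{-12470 - \frac{260288}{43381}}{-44098} = \left(- \frac{541221358}{43381}\right) \left(- \frac{1}{44098}\right) = \frac{270610679}{956507669}$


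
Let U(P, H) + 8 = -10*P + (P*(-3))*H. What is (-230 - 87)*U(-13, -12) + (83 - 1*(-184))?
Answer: 109949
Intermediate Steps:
U(P, H) = -8 - 10*P - 3*H*P (U(P, H) = -8 + (-10*P + (P*(-3))*H) = -8 + (-10*P + (-3*P)*H) = -8 + (-10*P - 3*H*P) = -8 - 10*P - 3*H*P)
(-230 - 87)*U(-13, -12) + (83 - 1*(-184)) = (-230 - 87)*(-8 - 10*(-13) - 3*(-12)*(-13)) + (83 - 1*(-184)) = -317*(-8 + 130 - 468) + (83 + 184) = -317*(-346) + 267 = 109682 + 267 = 109949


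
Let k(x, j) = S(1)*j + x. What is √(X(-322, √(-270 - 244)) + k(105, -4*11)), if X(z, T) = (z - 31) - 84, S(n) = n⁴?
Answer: 2*I*√94 ≈ 19.391*I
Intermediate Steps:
k(x, j) = j + x (k(x, j) = 1⁴*j + x = 1*j + x = j + x)
X(z, T) = -115 + z (X(z, T) = (-31 + z) - 84 = -115 + z)
√(X(-322, √(-270 - 244)) + k(105, -4*11)) = √((-115 - 322) + (-4*11 + 105)) = √(-437 + (-44 + 105)) = √(-437 + 61) = √(-376) = 2*I*√94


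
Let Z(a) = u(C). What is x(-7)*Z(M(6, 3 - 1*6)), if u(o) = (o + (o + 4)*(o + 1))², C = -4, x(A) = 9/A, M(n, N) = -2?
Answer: -144/7 ≈ -20.571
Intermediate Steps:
u(o) = (o + (1 + o)*(4 + o))² (u(o) = (o + (4 + o)*(1 + o))² = (o + (1 + o)*(4 + o))²)
Z(a) = 16 (Z(a) = (4 + (-4)² + 6*(-4))² = (4 + 16 - 24)² = (-4)² = 16)
x(-7)*Z(M(6, 3 - 1*6)) = (9/(-7))*16 = (9*(-⅐))*16 = -9/7*16 = -144/7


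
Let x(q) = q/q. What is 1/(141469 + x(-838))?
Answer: 1/141470 ≈ 7.0686e-6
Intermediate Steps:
x(q) = 1
1/(141469 + x(-838)) = 1/(141469 + 1) = 1/141470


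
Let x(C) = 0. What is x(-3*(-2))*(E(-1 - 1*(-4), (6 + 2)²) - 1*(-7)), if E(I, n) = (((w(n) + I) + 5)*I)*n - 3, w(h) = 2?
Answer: 0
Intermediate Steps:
E(I, n) = -3 + I*n*(7 + I) (E(I, n) = (((2 + I) + 5)*I)*n - 3 = ((7 + I)*I)*n - 3 = (I*(7 + I))*n - 3 = I*n*(7 + I) - 3 = -3 + I*n*(7 + I))
x(-3*(-2))*(E(-1 - 1*(-4), (6 + 2)²) - 1*(-7)) = 0*((-3 + (6 + 2)²*(-1 - 1*(-4))² + 7*(-1 - 1*(-4))*(6 + 2)²) - 1*(-7)) = 0*((-3 + 8²*(-1 + 4)² + 7*(-1 + 4)*8²) + 7) = 0*((-3 + 64*3² + 7*3*64) + 7) = 0*((-3 + 64*9 + 1344) + 7) = 0*((-3 + 576 + 1344) + 7) = 0*(1917 + 7) = 0*1924 = 0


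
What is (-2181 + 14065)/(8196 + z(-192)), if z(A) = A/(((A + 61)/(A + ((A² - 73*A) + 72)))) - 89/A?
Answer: 298906368/2077374091 ≈ 0.14389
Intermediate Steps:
z(A) = -89/A + A*(72 + A² - 72*A)/(61 + A) (z(A) = A/(((61 + A)/(A + (72 + A² - 73*A)))) - 89/A = A/(((61 + A)/(72 + A² - 72*A))) - 89/A = A*((72 + A² - 72*A)/(61 + A)) - 89/A = A*(72 + A² - 72*A)/(61 + A) - 89/A = -89/A + A*(72 + A² - 72*A)/(61 + A))
(-2181 + 14065)/(8196 + z(-192)) = (-2181 + 14065)/(8196 + (-5429 + (-192)⁴ - 89*(-192) - 72*(-192)³ + 72*(-192)²)/((-192)*(61 - 192))) = 11884/(8196 - 1/192*(-5429 + 1358954496 + 17088 - 72*(-7077888) + 72*36864)/(-131)) = 11884/(8196 - 1/192*(-1/131)*(-5429 + 1358954496 + 17088 + 509607936 + 2654208)) = 11884/(8196 - 1/192*(-1/131)*1871228299) = 11884/(8196 + 1871228299/25152) = 11884/(2077374091/25152) = 11884*(25152/2077374091) = 298906368/2077374091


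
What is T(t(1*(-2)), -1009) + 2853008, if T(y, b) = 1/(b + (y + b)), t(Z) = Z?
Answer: 5763076159/2020 ≈ 2.8530e+6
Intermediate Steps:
T(y, b) = 1/(y + 2*b) (T(y, b) = 1/(b + (b + y)) = 1/(y + 2*b))
T(t(1*(-2)), -1009) + 2853008 = 1/(1*(-2) + 2*(-1009)) + 2853008 = 1/(-2 - 2018) + 2853008 = 1/(-2020) + 2853008 = -1/2020 + 2853008 = 5763076159/2020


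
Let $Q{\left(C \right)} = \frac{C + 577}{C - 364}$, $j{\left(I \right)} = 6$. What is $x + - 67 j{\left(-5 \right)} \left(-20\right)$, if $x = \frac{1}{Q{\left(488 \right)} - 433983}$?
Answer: $\frac{432655128956}{53812827} \approx 8040.0$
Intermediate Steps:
$Q{\left(C \right)} = \frac{577 + C}{-364 + C}$
$x = - \frac{124}{53812827}$ ($x = \frac{1}{\frac{577 + 488}{-364 + 488} - 433983} = \frac{1}{\frac{1}{124} \cdot 1065 - 433983} = \frac{1}{\frac{1065}{124} - 433983} = \frac{1}{- \frac{53812827}{124}} = - \frac{124}{53812827} \approx -2.3043 \cdot 10^{-6}$)
$x + - 67 j{\left(-5 \right)} \left(-20\right) = - \frac{124}{53812827} + \left(-67\right) 6 \left(-20\right) = - \frac{124}{53812827} - -8040 = - \frac{124}{53812827} + 8040 = \frac{432655128956}{53812827}$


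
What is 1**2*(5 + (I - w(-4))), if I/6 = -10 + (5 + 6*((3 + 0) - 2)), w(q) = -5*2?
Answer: 21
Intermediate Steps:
w(q) = -10
I = 6 (I = 6*(-10 + (5 + 6*((3 + 0) - 2))) = 6*(-10 + (5 + 6*(3 - 2))) = 6*(-10 + (5 + 6*1)) = 6*(-10 + (5 + 6)) = 6*(-10 + 11) = 6*1 = 6)
1**2*(5 + (I - w(-4))) = 1**2*(5 + (6 - 1*(-10))) = 1*(5 + (6 + 10)) = 1*(5 + 16) = 1*21 = 21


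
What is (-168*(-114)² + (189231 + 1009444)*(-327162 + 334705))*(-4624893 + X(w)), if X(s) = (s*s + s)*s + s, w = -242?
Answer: -169390265875492623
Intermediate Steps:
X(s) = s + s*(s + s²) (X(s) = (s² + s)*s + s = (s + s²)*s + s = s*(s + s²) + s = s + s*(s + s²))
(-168*(-114)² + (189231 + 1009444)*(-327162 + 334705))*(-4624893 + X(w)) = (-168*(-114)² + (189231 + 1009444)*(-327162 + 334705))*(-4624893 - 242*(1 - 242 + (-242)²)) = (-168*12996 + 1198675*7543)*(-4624893 - 242*(1 - 242 + 58564)) = (-2183328 + 9041605525)*(-4624893 - 242*58323) = 9039422197*(-4624893 - 14114166) = 9039422197*(-18739059) = -169390265875492623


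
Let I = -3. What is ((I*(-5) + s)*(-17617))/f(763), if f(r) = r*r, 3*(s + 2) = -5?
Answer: -598978/1746507 ≈ -0.34296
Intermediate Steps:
s = -11/3 (s = -2 + (⅓)*(-5) = -2 - 5/3 = -11/3 ≈ -3.6667)
f(r) = r²
((I*(-5) + s)*(-17617))/f(763) = ((-3*(-5) - 11/3)*(-17617))/(763²) = ((15 - 11/3)*(-17617))/582169 = ((34/3)*(-17617))*(1/582169) = -598978/3*1/582169 = -598978/1746507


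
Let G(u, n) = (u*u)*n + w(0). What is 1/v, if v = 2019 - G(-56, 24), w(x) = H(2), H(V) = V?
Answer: -1/73247 ≈ -1.3652e-5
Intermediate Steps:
w(x) = 2
G(u, n) = 2 + n*u**2 (G(u, n) = (u*u)*n + 2 = u**2*n + 2 = n*u**2 + 2 = 2 + n*u**2)
v = -73247 (v = 2019 - (2 + 24*(-56)**2) = 2019 - (2 + 24*3136) = 2019 - (2 + 75264) = 2019 - 1*75266 = 2019 - 75266 = -73247)
1/v = 1/(-73247) = -1/73247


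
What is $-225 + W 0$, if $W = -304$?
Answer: $-225$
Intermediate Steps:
$-225 + W 0 = -225 - 0 = -225 + 0 = -225$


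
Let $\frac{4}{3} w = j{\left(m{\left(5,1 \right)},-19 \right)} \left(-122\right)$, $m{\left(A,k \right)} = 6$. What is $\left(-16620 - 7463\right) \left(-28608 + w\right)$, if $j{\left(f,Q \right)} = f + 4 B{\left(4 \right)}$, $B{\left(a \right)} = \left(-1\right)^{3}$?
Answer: $693373653$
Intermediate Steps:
$B{\left(a \right)} = -1$
$j{\left(f,Q \right)} = -4 + f$ ($j{\left(f,Q \right)} = f + 4 \left(-1\right) = f - 4 = -4 + f$)
$w = -183$ ($w = \frac{3 \left(-4 + 6\right) \left(-122\right)}{4} = \frac{3 \cdot 2 \left(-122\right)}{4} = \frac{3}{4} \left(-244\right) = -183$)
$\left(-16620 - 7463\right) \left(-28608 + w\right) = \left(-16620 - 7463\right) \left(-28608 - 183\right) = \left(-24083\right) \left(-28791\right) = 693373653$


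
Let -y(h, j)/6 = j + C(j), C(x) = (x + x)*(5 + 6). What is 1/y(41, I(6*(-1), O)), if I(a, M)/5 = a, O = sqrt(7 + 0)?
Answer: 1/4140 ≈ 0.00024155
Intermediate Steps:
C(x) = 22*x (C(x) = (2*x)*11 = 22*x)
O = sqrt(7) ≈ 2.6458
I(a, M) = 5*a
y(h, j) = -138*j (y(h, j) = -6*(j + 22*j) = -138*j)
1/y(41, I(6*(-1), O)) = 1/(-690*6*(-1)) = 1/(-690*(-6)) = 1/(-138*(-30)) = 1/4140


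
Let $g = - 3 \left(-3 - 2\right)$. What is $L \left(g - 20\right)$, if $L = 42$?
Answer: $-210$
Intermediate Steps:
$g = 15$ ($g = \left(-3\right) \left(-5\right) = 15$)
$L \left(g - 20\right) = 42 \left(15 - 20\right) = 42 \left(-5\right) = -210$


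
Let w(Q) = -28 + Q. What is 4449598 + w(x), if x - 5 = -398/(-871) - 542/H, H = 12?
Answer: 23253245297/5226 ≈ 4.4495e+6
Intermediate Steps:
x = -207523/5226 (x = 5 + (-398/(-871) - 542/12) = 5 + (-398*(-1/871) - 542*1/12) = 5 + (398/871 - 271/6) = 5 - 233653/5226 = -207523/5226 ≈ -39.710)
4449598 + w(x) = 4449598 + (-28 - 207523/5226) = 4449598 - 353851/5226 = 23253245297/5226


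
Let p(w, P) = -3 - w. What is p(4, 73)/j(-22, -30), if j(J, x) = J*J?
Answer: -7/484 ≈ -0.014463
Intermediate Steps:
j(J, x) = J**2
p(4, 73)/j(-22, -30) = (-3 - 1*4)/((-22)**2) = (-3 - 4)/484 = -7*1/484 = -7/484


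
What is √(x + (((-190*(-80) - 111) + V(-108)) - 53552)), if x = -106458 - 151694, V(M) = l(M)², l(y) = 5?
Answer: I*√296590 ≈ 544.6*I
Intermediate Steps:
V(M) = 25 (V(M) = 5² = 25)
x = -258152
√(x + (((-190*(-80) - 111) + V(-108)) - 53552)) = √(-258152 + (((-190*(-80) - 111) + 25) - 53552)) = √(-258152 + (((15200 - 111) + 25) - 53552)) = √(-258152 + ((15089 + 25) - 53552)) = √(-258152 + (15114 - 53552)) = √(-258152 - 38438) = √(-296590) = I*√296590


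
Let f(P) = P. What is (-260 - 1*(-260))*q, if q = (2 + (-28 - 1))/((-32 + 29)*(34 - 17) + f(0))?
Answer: 0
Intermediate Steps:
q = 9/17 (q = (2 + (-28 - 1))/((-32 + 29)*(34 - 17) + 0) = (2 - 29)/(-3*17 + 0) = -27/(-51 + 0) = -27/(-51) = -27*(-1/51) = 9/17 ≈ 0.52941)
(-260 - 1*(-260))*q = (-260 - 1*(-260))*(9/17) = (-260 + 260)*(9/17) = 0*(9/17) = 0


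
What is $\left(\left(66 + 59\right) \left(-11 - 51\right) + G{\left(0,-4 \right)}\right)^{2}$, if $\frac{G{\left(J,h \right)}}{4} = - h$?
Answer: $59814756$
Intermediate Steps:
$G{\left(J,h \right)} = - 4 h$ ($G{\left(J,h \right)} = 4 \left(- h\right) = - 4 h$)
$\left(\left(66 + 59\right) \left(-11 - 51\right) + G{\left(0,-4 \right)}\right)^{2} = \left(\left(66 + 59\right) \left(-11 - 51\right) - -16\right)^{2} = \left(125 \left(-62\right) + 16\right)^{2} = \left(-7750 + 16\right)^{2} = \left(-7734\right)^{2} = 59814756$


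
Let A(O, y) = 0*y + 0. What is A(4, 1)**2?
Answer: 0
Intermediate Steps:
A(O, y) = 0 (A(O, y) = 0 + 0 = 0)
A(4, 1)**2 = 0**2 = 0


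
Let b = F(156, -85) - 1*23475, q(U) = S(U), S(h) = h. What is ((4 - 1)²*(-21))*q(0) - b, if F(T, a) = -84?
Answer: 23559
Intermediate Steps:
q(U) = U
b = -23559 (b = -84 - 1*23475 = -84 - 23475 = -23559)
((4 - 1)²*(-21))*q(0) - b = ((4 - 1)²*(-21))*0 - 1*(-23559) = (3²*(-21))*0 + 23559 = (9*(-21))*0 + 23559 = -189*0 + 23559 = 0 + 23559 = 23559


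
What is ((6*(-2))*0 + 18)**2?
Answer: 324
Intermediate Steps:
((6*(-2))*0 + 18)**2 = (-12*0 + 18)**2 = (0 + 18)**2 = 18**2 = 324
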